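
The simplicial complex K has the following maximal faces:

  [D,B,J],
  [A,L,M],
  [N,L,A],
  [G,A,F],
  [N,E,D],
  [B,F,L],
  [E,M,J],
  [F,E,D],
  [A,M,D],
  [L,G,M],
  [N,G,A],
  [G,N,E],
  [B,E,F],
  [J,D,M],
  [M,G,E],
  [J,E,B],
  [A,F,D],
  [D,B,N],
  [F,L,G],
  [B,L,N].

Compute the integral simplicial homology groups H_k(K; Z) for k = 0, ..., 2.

H_0 ≅ Z,  H_1 ≅ Z ⊕ Z/2,  H_2 = 0.

Take the total order A < B < D < E < F < G < J < L < M < N on the vertex set. Then K (dimension 2) consists of the simplices:

  0-simplices (10): A, B, D, E, F, G, J, L, M, N
  1-simplices (30): AD, AF, AG, AL, AM, AN, BD, BE, BF, BJ, BL, BN, DE, DF, DJ, DM, DN, EF, EG, EJ, EM, EN, FG, FL, GL, GM, GN, JM, LM, LN
  2-simplices (20): ADF, ADM, AFG, AGN, ALM, ALN, BDJ, BDN, BEF, BEJ, BFL, BLN, DEF, DEN, DJM, EGM, EGN, EJM, FGL, GLM

giving chain groups C_0 ≅ Z^10, C_1 ≅ Z^30, C_2 ≅ Z^20.

∂_1: C_1 → C_0 sends each edge [p,q] (with p < q) to q − p.
This gives a 10×30 integer matrix of rank 9; reducing to Smith normal form yields diagonal entries (1,1,1,1,1,1,1,1,1).

Boundary ∂_2: C_2 → C_1 sends each 2-simplex [p,q,r] to [q,r] − [p,r] + [p,q]. For instance
  ∂BDJ = DJ − BJ + BD,
  ∂GLM = LM − GM + GL.
The resulting 30×20 matrix has rank 20, and its Smith normal form has invariant factors (1,1,1,1,1,1,1,1,1,1,1,1,1,1,1,1,1,1,1,2).

From H_k ≅ ker(∂_k) / im(∂_{k+1}) we obtain:

  H_0: rank C_0 − rank ∂_1 = 10 − 9 = 1, and the invariant factors of ∂_1 are all 1, so H_0 ≅ Z.
  H_1: rank ker ∂_1 − rank ∂_2 = (30 − 9) − 20 = 1, and ∂_2 has invariant factor 2 > 1, so H_1 ≅ Z ⊕ Z/2.
  H_2: rank ker ∂_2 − rank ∂_3 = (20 − 20) − 0 = 0, and there is no ∂_3, so H_2 ≅ 0.

As a check, the Euler characteristic is 10 − 30 + 20 = 0, which agrees with 1 − 1 + 0 = 0.
(K is a triangulation of the Klein bottle.)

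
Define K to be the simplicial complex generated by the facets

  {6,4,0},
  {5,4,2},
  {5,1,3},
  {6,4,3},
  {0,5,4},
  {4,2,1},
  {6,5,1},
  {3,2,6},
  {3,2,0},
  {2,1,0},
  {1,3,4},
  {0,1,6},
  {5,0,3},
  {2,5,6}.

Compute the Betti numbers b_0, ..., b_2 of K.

Fix the vertex order 0 < 1 < 2 < 3 < 4 < 5 < 6 and write every simplex with vertices in increasing order. Then dim K = 2 and the simplices of K are:

  0-simplices (7): [0], [1], [2], [3], [4], [5], [6]
  1-simplices (21): [0,1], [0,2], [0,3], [0,4], [0,5], [0,6], [1,2], [1,3], [1,4], [1,5], [1,6], [2,3], [2,4], [2,5], [2,6], [3,4], [3,5], [3,6], [4,5], [4,6], [5,6]
  2-simplices (14): [0,1,2], [0,1,6], [0,2,3], [0,3,5], [0,4,5], [0,4,6], [1,2,4], [1,3,4], [1,3,5], [1,5,6], [2,3,6], [2,4,5], [2,5,6], [3,4,6]

so the chain groups are C_0 ≅ Z^7, C_1 ≅ Z^21, C_2 ≅ Z^14.

∂_1: C_1 → C_0 sends each edge [p,q] (with p < q) to q − p. For instance
  ∂[1,6] = [6] − [1].
The 7×21 boundary matrix has rank 6 and Smith normal form diag(1,1,1,1,1,1).

The boundary map ∂_2: C_2 → C_1 acts by ∂[p,q,r] = [q,r] − [p,r] + [p,q]. For instance
  ∂[3,4,6] = [4,6] − [3,6] + [3,4],
  ∂[0,4,6] = [4,6] − [0,6] + [0,4].
This gives a 21×14 integer matrix of rank 13; reducing to Smith normal form yields diagonal entries (1,1,1,1,1,1,1,1,1,1,1,1,1).

Now H_k = ker ∂_k / im ∂_{k+1}, so:

  H_0: rank C_0 − rank ∂_1 = 7 − 6 = 1, and the invariant factors of ∂_1 are all 1, so H_0 ≅ Z.
  H_1: rank ker ∂_1 − rank ∂_2 = (21 − 6) − 13 = 2, and the invariant factors of ∂_2 are all 1, so H_1 ≅ Z^2.
  H_2: rank ker ∂_2 − rank ∂_3 = (14 − 13) − 0 = 1, and there is no ∂_3, so H_2 ≅ Z.

(K is a triangulation of the torus T^2.)

Hence the Betti numbers are b_0 = 1, b_1 = 2, b_2 = 1.

b_0 = 1, b_1 = 2, b_2 = 1.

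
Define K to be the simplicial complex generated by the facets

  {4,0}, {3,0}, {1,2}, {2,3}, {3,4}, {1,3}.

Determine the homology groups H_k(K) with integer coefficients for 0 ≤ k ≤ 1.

H_0 ≅ Z,  H_1 ≅ Z^2.

We work with the vertex ordering 0 < 1 < 2 < 3 < 4. The simplices of K, each written with vertices in increasing order, are:

  0-simplices (5): [0], [1], [2], [3], [4]
  1-simplices (6): [0,3], [0,4], [1,2], [1,3], [2,3], [3,4]

giving chain groups C_0 ≅ Z^5, C_1 ≅ Z^6.

Boundary ∂_1: C_1 → C_0 maps an edge to its endpoints' difference, ∂[p,q] = q − p.
As a 5×6 matrix over Z this has rank 4, with invariant factors (1,1,1,1).

Reading off H_k = ker ∂_k / im ∂_{k+1}:

  H_0: rank C_0 − rank ∂_1 = 5 − 4 = 1, and the invariant factors of ∂_1 are all 1, so H_0 = Z.
  H_1: rank ker ∂_1 − rank ∂_2 = (6 − 4) − 0 = 2, and there is no ∂_2, so H_1 = Z^2.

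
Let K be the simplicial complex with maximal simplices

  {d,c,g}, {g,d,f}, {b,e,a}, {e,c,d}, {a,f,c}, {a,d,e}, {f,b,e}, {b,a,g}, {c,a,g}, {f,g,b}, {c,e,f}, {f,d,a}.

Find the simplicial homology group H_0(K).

H_0 = Z.

We work with the vertex ordering a < b < c < d < e < f < g. The simplices of K, each written with vertices in increasing order, are:

  0-simplices (7): a, b, c, d, e, f, g
  1-simplices (18): ab, ac, ad, ae, af, ag, be, bf, bg, cd, ce, cf, cg, de, df, dg, ef, fg
  2-simplices (12): abe, abg, acf, acg, ade, adf, bef, bfg, cde, cdg, cef, dfg

Hence C_0 ≅ Z^7, C_1 ≅ Z^18, C_2 ≅ Z^12.

∂_1: C_1 → C_0 sends each edge [p,q] (with p < q) to q − p.
This gives a 7×18 integer matrix of rank 6; reducing to Smith normal form yields diagonal entries (1,1,1,1,1,1).

∂_2: C_2 → C_1 sends each 2-simplex [p,q,r] to [q,r] − [p,r] + [p,q]. For instance
  ∂bef = ef − bf + be,
  ∂ade = de − ae + ad.
As a 18×12 matrix over Z this has rank 12, with invariant factors (1,1,1,1,1,1,1,1,1,1,1,2).

Now H_k = ker ∂_k / im ∂_{k+1}, so:

  H_0: rank C_0 − rank ∂_1 = 7 − 6 = 1, and the invariant factors of ∂_1 are all 1, so H_0 = Z.

(K is a triangulation of the real projective plane RP^2.)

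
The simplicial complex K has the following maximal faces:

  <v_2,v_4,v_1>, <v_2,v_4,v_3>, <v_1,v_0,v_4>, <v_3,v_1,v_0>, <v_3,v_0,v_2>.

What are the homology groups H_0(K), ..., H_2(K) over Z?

H_0 ≅ Z,  H_1 ≅ Z,  H_2 = 0.

Take the total order v_0 < v_1 < v_2 < v_3 < v_4 on the vertex set. Then K (dimension 2) consists of the simplices:

  0-simplices (5): [v_0], [v_1], [v_2], [v_3], [v_4]
  1-simplices (10): [v_0,v_1], [v_0,v_2], [v_0,v_3], [v_0,v_4], [v_1,v_2], [v_1,v_3], [v_1,v_4], [v_2,v_3], [v_2,v_4], [v_3,v_4]
  2-simplices (5): [v_0,v_1,v_3], [v_0,v_1,v_4], [v_0,v_2,v_3], [v_1,v_2,v_4], [v_2,v_3,v_4]

giving chain groups C_0 ≅ Z^5, C_1 ≅ Z^10, C_2 ≅ Z^5.

Boundary ∂_1: C_1 → C_0 sends each edge [p,q] (with p < q) to q − p.
The 5×10 boundary matrix has rank 4 and Smith normal form diag(1,1,1,1).

∂_2: C_2 → C_1 sends each 2-simplex [p,q,r] to [q,r] − [p,r] + [p,q]. For instance
  ∂[v_0,v_2,v_3] = [v_2,v_3] − [v_0,v_3] + [v_0,v_2],
  ∂[v_1,v_2,v_4] = [v_2,v_4] − [v_1,v_4] + [v_1,v_2].
The 10×5 boundary matrix has rank 5 and Smith normal form diag(1,1,1,1,1).

Reading off H_k = ker ∂_k / im ∂_{k+1}:

  H_0: rank C_0 − rank ∂_1 = 5 − 4 = 1, and the invariant factors of ∂_1 are all 1, so H_0 ≅ Z.
  H_1: rank ker ∂_1 − rank ∂_2 = (10 − 4) − 5 = 1, and the invariant factors of ∂_2 are all 1, so H_1 ≅ Z.
  H_2: rank ker ∂_2 − rank ∂_3 = (5 − 5) − 0 = 0, and there is no ∂_3, so H_2 ≅ 0.

As a check, the Euler characteristic is 5 − 10 + 5 = 0, which agrees with 1 − 1 + 0 = 0.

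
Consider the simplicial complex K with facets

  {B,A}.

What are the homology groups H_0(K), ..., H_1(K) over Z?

K has 2 vertices, 1 edge.
rank ∂_0 = 0, rank ∂_1 = 1 ⇒ b_0 = 2 − 0 − 1 = 1; all invariant factors of ∂_1 are 1 so no torsion. So H_0 ≅ Z.
rank ∂_1 = 1, rank ∂_2 = 0 ⇒ b_1 = 1 − 1 − 0 = 0. So H_1 ≅ 0.

H_0 ≅ Z,  H_1 = 0.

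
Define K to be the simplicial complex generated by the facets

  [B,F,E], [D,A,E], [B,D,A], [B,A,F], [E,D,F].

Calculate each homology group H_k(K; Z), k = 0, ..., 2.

H_0 = Z,  H_1 = Z,  H_2 = 0.

Order the vertices as A < B < D < E < F. Listing each simplex with vertices in this order, K has dimension 2 with simplices:

  0-simplices (5): A, B, D, E, F
  1-simplices (10): AB, AD, AE, AF, BD, BE, BF, DE, DF, EF
  2-simplices (5): ABD, ABF, ADE, BEF, DEF

Hence C_0 ≅ Z^5, C_1 ≅ Z^10, C_2 ≅ Z^5.

Boundary ∂_1: C_1 → C_0 sends each edge [p,q] (with p < q) to q − p.
The resulting 5×10 matrix has rank 4, and its Smith normal form has invariant factors (1,1,1,1).

∂_2: C_2 → C_1 maps a triangle to the signed sum of its edges. For instance
  ∂ABF = BF − AF + AB,
  ∂ADE = DE − AE + AD.
This gives a 10×5 integer matrix of rank 5; reducing to Smith normal form yields diagonal entries (1,1,1,1,1).

From H_k ≅ ker(∂_k) / im(∂_{k+1}) we obtain:

  H_0: rank C_0 − rank ∂_1 = 5 − 4 = 1, and the invariant factors of ∂_1 are all 1, so H_0 ≅ Z.
  H_1: rank ker ∂_1 − rank ∂_2 = (10 − 4) − 5 = 1, and the invariant factors of ∂_2 are all 1, so H_1 ≅ Z.
  H_2: rank ker ∂_2 − rank ∂_3 = (5 − 5) − 0 = 0, and there is no ∂_3, so H_2 ≅ 0.

(K is a triangulation of the Möbius band.)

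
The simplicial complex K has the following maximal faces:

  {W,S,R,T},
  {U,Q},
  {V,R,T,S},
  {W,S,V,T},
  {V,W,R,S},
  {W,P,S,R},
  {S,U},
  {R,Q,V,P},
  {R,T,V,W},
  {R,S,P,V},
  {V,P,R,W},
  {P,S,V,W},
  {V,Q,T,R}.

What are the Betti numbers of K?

b_0 = 1, b_1 = 1, b_2 = 0, b_3 = 2.

We work with the vertex ordering P < Q < R < S < T < U < V < W. The simplices of K, each written with vertices in increasing order, are:

  0-simplices (8): P, Q, R, S, T, U, V, W
  1-simplices (20): PQ, PR, PS, PV, PW, QR, QT, QU, QV, RS, RT, RV, RW, ST, SU, SV, SW, TV, TW, VW
  2-simplices (21): PQR, PQV, PRS, PRV, PRW, PSV, PSW, PVW, QRT, QRV, QTV, RST, RSV, RSW, RTV, RTW, RVW, STV, STW, SVW, TVW
  3-simplices (11): PQRV, PRSV, PRSW, PRVW, PSVW, QRTV, RSTV, RSTW, RSVW, RTVW, STVW

so the chain groups are C_0 ≅ Z^8, C_1 ≅ Z^20, C_2 ≅ Z^21, C_3 ≅ Z^11.

∂_1: C_1 → C_0 sends each edge [p,q] (with p < q) to q − p. For instance
  ∂QR = R − Q.
The resulting 8×20 matrix has rank 7, and its Smith normal form has invariant factors (1,1,1,1,1,1,1).

∂_2: C_2 → C_1 sends each 2-simplex [p,q,r] to [q,r] − [p,r] + [p,q]. For instance
  ∂STV = TV − SV + ST,
  ∂PRS = RS − PS + PR.
The resulting 20×21 matrix has rank 12, and its Smith normal form has invariant factors (1,1,1,1,1,1,1,1,1,1,1,1).

The boundary map ∂_3: C_3 → C_2 sends each 3-simplex σ to the alternating sum Σ_i (−1)^i (σ with its i-th vertex removed). For instance
  ∂STVW = TVW − SVW + STW − STV,
  ∂RSTW = STW − RTW + RSW − RST.
As a 21×11 matrix over Z this has rank 9, with invariant factors (1,1,1,1,1,1,1,1,1).

Reading off H_k = ker ∂_k / im ∂_{k+1}:

  H_0: rank C_0 − rank ∂_1 = 8 − 7 = 1, and the invariant factors of ∂_1 are all 1, so H_0 ≅ Z.
  H_1: rank ker ∂_1 − rank ∂_2 = (20 − 7) − 12 = 1, and the invariant factors of ∂_2 are all 1, so H_1 ≅ Z.
  H_2: rank ker ∂_2 − rank ∂_3 = (21 − 12) − 9 = 0, and the invariant factors of ∂_3 are all 1, so H_2 ≅ 0.
  H_3: rank ker ∂_3 − rank ∂_4 = (11 − 9) − 0 = 2, and there is no ∂_4, so H_3 ≅ Z^2.

Hence the Betti numbers are b_0 = 1, b_1 = 1, b_2 = 0, b_3 = 2.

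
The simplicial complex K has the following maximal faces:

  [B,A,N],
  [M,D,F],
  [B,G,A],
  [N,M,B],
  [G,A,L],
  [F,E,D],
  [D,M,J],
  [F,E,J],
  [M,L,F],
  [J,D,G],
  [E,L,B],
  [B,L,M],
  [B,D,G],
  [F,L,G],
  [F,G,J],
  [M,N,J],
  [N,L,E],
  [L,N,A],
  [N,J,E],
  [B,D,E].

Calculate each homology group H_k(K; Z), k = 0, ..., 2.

We work with the vertex ordering A < B < D < E < F < G < J < L < M < N. The simplices of K, each written with vertices in increasing order, are:

  0-simplices (10): A, B, D, E, F, G, J, L, M, N
  1-simplices (30): AB, AG, AL, AN, BD, BE, BG, BL, BM, BN, DE, DF, DG, DJ, DM, EF, EJ, EL, EN, FG, FJ, FL, FM, GJ, GL, JM, JN, LM, LN, MN
  2-simplices (20): ABG, ABN, AGL, ALN, BDE, BDG, BEL, BLM, BMN, DEF, DFM, DGJ, DJM, EFJ, EJN, ELN, FGJ, FGL, FLM, JMN

Hence C_0 ≅ Z^10, C_1 ≅ Z^30, C_2 ≅ Z^20.

∂_1: C_1 → C_0 sends each edge [p,q] (with p < q) to q − p. For instance
  ∂EJ = J − E.
This gives a 10×30 integer matrix of rank 9; reducing to Smith normal form yields diagonal entries (1,1,1,1,1,1,1,1,1).

∂_2: C_2 → C_1 maps a triangle to the signed sum of its edges. For instance
  ∂BEL = EL − BL + BE,
  ∂DFM = FM − DM + DF.
The resulting 30×20 matrix has rank 20, and its Smith normal form has invariant factors (1,1,1,1,1,1,1,1,1,1,1,1,1,1,1,1,1,1,1,2).

Now H_k = ker ∂_k / im ∂_{k+1}, so:

  H_0: rank C_0 − rank ∂_1 = 10 − 9 = 1, and the invariant factors of ∂_1 are all 1, so H_0 ≅ Z.
  H_1: rank ker ∂_1 − rank ∂_2 = (30 − 9) − 20 = 1, and ∂_2 has invariant factor 2 > 1, so H_1 ≅ Z ⊕ Z/2.
  H_2: rank ker ∂_2 − rank ∂_3 = (20 − 20) − 0 = 0, and there is no ∂_3, so H_2 ≅ 0.

As a check, the Euler characteristic is 10 − 30 + 20 = 0, which agrees with 1 − 1 + 0 = 0.
(K is a triangulation of the Klein bottle.)

H_0 = Z,  H_1 = Z ⊕ Z/2,  H_2 = 0.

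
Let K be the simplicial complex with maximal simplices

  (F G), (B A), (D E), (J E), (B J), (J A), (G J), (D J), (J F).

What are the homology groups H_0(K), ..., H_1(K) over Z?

H_0 ≅ Z,  H_1 ≅ Z^3.

K has 7 vertices, 9 edges.
rank ∂_0 = 0, rank ∂_1 = 6 ⇒ b_0 = 7 − 0 − 6 = 1; all invariant factors of ∂_1 are 1 so no torsion. So H_0 ≅ Z.
rank ∂_1 = 6, rank ∂_2 = 0 ⇒ b_1 = 9 − 6 − 0 = 3. So H_1 ≅ Z^3.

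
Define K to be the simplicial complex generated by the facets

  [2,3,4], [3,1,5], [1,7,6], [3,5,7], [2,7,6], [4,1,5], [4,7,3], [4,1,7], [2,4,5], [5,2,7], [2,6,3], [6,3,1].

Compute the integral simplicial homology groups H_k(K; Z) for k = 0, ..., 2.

We work with the vertex ordering 1 < 2 < 3 < 4 < 5 < 6 < 7. The simplices of K, each written with vertices in increasing order, are:

  0-simplices (7): [1], [2], [3], [4], [5], [6], [7]
  1-simplices (18): [1,3], [1,4], [1,5], [1,6], [1,7], [2,3], [2,4], [2,5], [2,6], [2,7], [3,4], [3,5], [3,6], [3,7], [4,5], [4,7], [5,7], [6,7]
  2-simplices (12): [1,3,5], [1,3,6], [1,4,5], [1,4,7], [1,6,7], [2,3,4], [2,3,6], [2,4,5], [2,5,7], [2,6,7], [3,4,7], [3,5,7]

Hence C_0 ≅ Z^7, C_1 ≅ Z^18, C_2 ≅ Z^12.

The boundary map ∂_1: C_1 → C_0 maps an edge to its endpoints' difference, ∂[p,q] = q − p. For instance
  ∂[1,3] = [3] − [1].
The resulting 7×18 matrix has rank 6, and its Smith normal form has invariant factors (1,1,1,1,1,1).

The boundary map ∂_2: C_2 → C_1 acts by ∂[p,q,r] = [q,r] − [p,r] + [p,q]. For instance
  ∂[3,4,7] = [4,7] − [3,7] + [3,4],
  ∂[2,4,5] = [4,5] − [2,5] + [2,4].
As a 18×12 matrix over Z this has rank 12, with invariant factors (1,1,1,1,1,1,1,1,1,1,1,2).

Reading off H_k = ker ∂_k / im ∂_{k+1}:

  H_0: rank C_0 − rank ∂_1 = 7 − 6 = 1, and the invariant factors of ∂_1 are all 1, so H_0 ≅ Z.
  H_1: rank ker ∂_1 − rank ∂_2 = (18 − 6) − 12 = 0, and ∂_2 has invariant factor 2 > 1, so H_1 ≅ Z/2Z.
  H_2: rank ker ∂_2 − rank ∂_3 = (12 − 12) − 0 = 0, and there is no ∂_3, so H_2 ≅ 0.

As a check, the Euler characteristic is 7 − 18 + 12 = 1, which agrees with 1 − 0 + 0 = 1.
(K is a triangulation of the real projective plane RP^2.)

H_0 ≅ Z,  H_1 ≅ Z/2Z,  H_2 = 0.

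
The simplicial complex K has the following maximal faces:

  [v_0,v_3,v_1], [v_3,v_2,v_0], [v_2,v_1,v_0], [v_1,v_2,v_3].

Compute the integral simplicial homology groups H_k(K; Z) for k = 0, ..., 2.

K has 4 vertices, 6 edges, 4 triangles.
rank ∂_0 = 0, rank ∂_1 = 3 ⇒ b_0 = 4 − 0 − 3 = 1; all invariant factors of ∂_1 are 1 so no torsion. So H_0 = Z.
rank ∂_1 = 3, rank ∂_2 = 3 ⇒ b_1 = 6 − 3 − 3 = 0; all invariant factors of ∂_2 are 1 so no torsion. So H_1 = 0.
rank ∂_2 = 3, rank ∂_3 = 0 ⇒ b_2 = 4 − 3 − 0 = 1. So H_2 = Z.

H_0 = Z,  H_1 = 0,  H_2 = Z.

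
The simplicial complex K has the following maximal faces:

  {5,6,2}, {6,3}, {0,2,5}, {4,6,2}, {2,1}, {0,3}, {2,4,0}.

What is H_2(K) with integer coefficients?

Fix the vertex order 0 < 1 < 2 < 3 < 4 < 5 < 6 and write every simplex with vertices in increasing order. Then dim K = 2 and the simplices of K are:

  0-simplices (7): [0], [1], [2], [3], [4], [5], [6]
  1-simplices (11): [0,2], [0,3], [0,4], [0,5], [1,2], [2,4], [2,5], [2,6], [3,6], [4,6], [5,6]
  2-simplices (4): [0,2,4], [0,2,5], [2,4,6], [2,5,6]

giving chain groups C_0 ≅ Z^7, C_1 ≅ Z^11, C_2 ≅ Z^4.

The boundary map ∂_1: C_1 → C_0 is given by ∂[p,q] = [q] − [p].
The 7×11 boundary matrix has rank 6 and Smith normal form diag(1,1,1,1,1,1).

Boundary ∂_2: C_2 → C_1 sends each 2-simplex [p,q,r] to [q,r] − [p,r] + [p,q]. For instance
  ∂[2,4,6] = [4,6] − [2,6] + [2,4],
  ∂[0,2,5] = [2,5] − [0,5] + [0,2].
This gives a 11×4 integer matrix of rank 4; reducing to Smith normal form yields diagonal entries (1,1,1,1).

Reading off H_k = ker ∂_k / im ∂_{k+1}:

  H_2: rank ker ∂_2 − rank ∂_3 = (4 − 4) − 0 = 0, and there is no ∂_3, so H_2 = 0.

H_2 ≅ 0.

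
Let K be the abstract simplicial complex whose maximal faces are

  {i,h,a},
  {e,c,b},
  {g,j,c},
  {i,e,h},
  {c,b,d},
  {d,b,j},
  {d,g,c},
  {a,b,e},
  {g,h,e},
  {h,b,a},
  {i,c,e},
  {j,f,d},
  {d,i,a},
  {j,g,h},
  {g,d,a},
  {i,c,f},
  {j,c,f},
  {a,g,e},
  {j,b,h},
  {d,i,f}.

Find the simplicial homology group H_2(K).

H_2 = 0.

We work with the vertex ordering a < b < c < d < e < f < g < h < i < j. The simplices of K, each written with vertices in increasing order, are:

  0-simplices (10): a, b, c, d, e, f, g, h, i, j
  1-simplices (30): ab, ad, ae, ag, ah, ai, bc, bd, be, bh, bj, cd, ce, cf, cg, ci, cj, df, dg, di, dj, eg, eh, ei, fi, fj, gh, gj, hi, hj
  2-simplices (20): abe, abh, adg, adi, aeg, ahi, bcd, bce, bdj, bhj, cdg, cei, cfi, cfj, cgj, dfi, dfj, egh, ehi, ghj

so the chain groups are C_0 ≅ Z^10, C_1 ≅ Z^30, C_2 ≅ Z^20.

Boundary ∂_1: C_1 → C_0 sends each edge [p,q] (with p < q) to q − p.
The 10×30 boundary matrix has rank 9 and Smith normal form diag(1,1,1,1,1,1,1,1,1).

The boundary map ∂_2: C_2 → C_1 acts by ∂[p,q,r] = [q,r] − [p,r] + [p,q]. For instance
  ∂bce = ce − be + bc,
  ∂ehi = hi − ei + eh.
The resulting 30×20 matrix has rank 20, and its Smith normal form has invariant factors (1,1,1,1,1,1,1,1,1,1,1,1,1,1,1,1,1,1,1,2).

Now H_k = ker ∂_k / im ∂_{k+1}, so:

  H_2: rank ker ∂_2 − rank ∂_3 = (20 − 20) − 0 = 0, and there is no ∂_3, so H_2 = 0.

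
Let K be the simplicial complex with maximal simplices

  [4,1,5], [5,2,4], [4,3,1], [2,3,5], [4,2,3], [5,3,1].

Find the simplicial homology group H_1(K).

K has 5 vertices, 9 edges, 6 triangles.
rank ∂_1 = 4, rank ∂_2 = 5 ⇒ b_1 = 9 − 4 − 5 = 0; all invariant factors of ∂_2 are 1 so no torsion. So H_1 = 0.

H_1 ≅ 0.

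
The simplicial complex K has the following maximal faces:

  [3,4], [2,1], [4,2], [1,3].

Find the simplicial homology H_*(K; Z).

H_0 = Z,  H_1 = Z.

Take the total order 1 < 2 < 3 < 4 on the vertex set. Then K (dimension 1) consists of the simplices:

  0-simplices (4): [1], [2], [3], [4]
  1-simplices (4): [1,2], [1,3], [2,4], [3,4]

Hence C_0 ≅ Z^4, C_1 ≅ Z^4.

Boundary ∂_1: C_1 → C_0 is given by ∂[p,q] = [q] − [p].
This gives a 4×4 integer matrix of rank 3; reducing to Smith normal form yields diagonal entries (1,1,1).

Computing H_k = (kernel of ∂_k) / (image of ∂_{k+1}):

  H_0: rank C_0 − rank ∂_1 = 4 − 3 = 1, and the invariant factors of ∂_1 are all 1, so H_0 = Z.
  H_1: rank ker ∂_1 − rank ∂_2 = (4 − 3) − 0 = 1, and there is no ∂_2, so H_1 = Z.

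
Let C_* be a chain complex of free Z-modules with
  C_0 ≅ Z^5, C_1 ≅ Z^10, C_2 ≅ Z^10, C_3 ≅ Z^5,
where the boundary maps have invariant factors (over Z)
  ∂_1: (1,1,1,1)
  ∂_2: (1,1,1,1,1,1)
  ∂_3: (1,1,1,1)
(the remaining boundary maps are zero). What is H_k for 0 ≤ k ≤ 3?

H_0 = Z,  H_1 = 0,  H_2 = 0,  H_3 = Z.

H_0: b_0 = 5 − 0 − 4 = 1; torsion from ∂_1 factors > 1: none. So H_0 = Z.
H_1: b_1 = 10 − 4 − 6 = 0; torsion from ∂_2 factors > 1: none. So H_1 = 0.
H_2: b_2 = 10 − 6 − 4 = 0; torsion from ∂_3 factors > 1: none. So H_2 = 0.
H_3: b_3 = 5 − 4 − 0 = 1; torsion from ∂_4 factors > 1: none. So H_3 = Z.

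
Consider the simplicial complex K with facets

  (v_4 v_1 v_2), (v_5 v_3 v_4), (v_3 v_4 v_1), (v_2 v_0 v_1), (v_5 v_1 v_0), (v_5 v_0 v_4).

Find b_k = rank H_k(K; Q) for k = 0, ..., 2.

Fix the vertex order v_0 < v_1 < v_2 < v_3 < v_4 < v_5 and write every simplex with vertices in increasing order. Then dim K = 2 and the simplices of K are:

  0-simplices (6): [v_0], [v_1], [v_2], [v_3], [v_4], [v_5]
  1-simplices (12): [v_0,v_1], [v_0,v_2], [v_0,v_4], [v_0,v_5], [v_1,v_2], [v_1,v_3], [v_1,v_4], [v_1,v_5], [v_2,v_4], [v_3,v_4], [v_3,v_5], [v_4,v_5]
  2-simplices (6): [v_0,v_1,v_2], [v_0,v_1,v_5], [v_0,v_4,v_5], [v_1,v_2,v_4], [v_1,v_3,v_4], [v_3,v_4,v_5]

so the chain groups are C_0 ≅ Z^6, C_1 ≅ Z^12, C_2 ≅ Z^6.

Boundary ∂_1: C_1 → C_0 maps an edge to its endpoints' difference, ∂[p,q] = q − p. For instance
  ∂[v_0,v_4] = [v_4] − [v_0].
The 6×12 boundary matrix has rank 5 and Smith normal form diag(1,1,1,1,1).

∂_2: C_2 → C_1 sends each 2-simplex [p,q,r] to [q,r] − [p,r] + [p,q]. For instance
  ∂[v_1,v_3,v_4] = [v_3,v_4] − [v_1,v_4] + [v_1,v_3],
  ∂[v_0,v_4,v_5] = [v_4,v_5] − [v_0,v_5] + [v_0,v_4].
As a 12×6 matrix over Z this has rank 6, with invariant factors (1,1,1,1,1,1).

Reading off H_k = ker ∂_k / im ∂_{k+1}:

  H_0: rank C_0 − rank ∂_1 = 6 − 5 = 1, and the invariant factors of ∂_1 are all 1, so H_0 ≅ Z.
  H_1: rank ker ∂_1 − rank ∂_2 = (12 − 5) − 6 = 1, and the invariant factors of ∂_2 are all 1, so H_1 ≅ Z.
  H_2: rank ker ∂_2 − rank ∂_3 = (6 − 6) − 0 = 0, and there is no ∂_3, so H_2 ≅ 0.

Hence the Betti numbers are b_0 = 1, b_1 = 1, b_2 = 0.

b_0 = 1, b_1 = 1, b_2 = 0.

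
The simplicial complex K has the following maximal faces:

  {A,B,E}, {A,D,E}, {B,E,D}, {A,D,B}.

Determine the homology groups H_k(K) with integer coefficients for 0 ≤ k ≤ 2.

H_0 = Z,  H_1 = 0,  H_2 = Z.

We work with the vertex ordering A < B < D < E. The simplices of K, each written with vertices in increasing order, are:

  0-simplices (4): A, B, D, E
  1-simplices (6): AB, AD, AE, BD, BE, DE
  2-simplices (4): ABD, ABE, ADE, BDE

Hence C_0 ≅ Z^4, C_1 ≅ Z^6, C_2 ≅ Z^4.

∂_1: C_1 → C_0 sends each edge [p,q] (with p < q) to q − p.
As a 4×6 matrix over Z this has rank 3, with invariant factors (1,1,1).

Boundary ∂_2: C_2 → C_1 maps a triangle to the signed sum of its edges. For instance
  ∂ADE = DE − AE + AD,
  ∂BDE = DE − BE + BD.
This gives a 6×4 integer matrix of rank 3; reducing to Smith normal form yields diagonal entries (1,1,1).

Reading off H_k = ker ∂_k / im ∂_{k+1}:

  H_0: rank C_0 − rank ∂_1 = 4 − 3 = 1, and the invariant factors of ∂_1 are all 1, so H_0 = Z.
  H_1: rank ker ∂_1 − rank ∂_2 = (6 − 3) − 3 = 0, and the invariant factors of ∂_2 are all 1, so H_1 = 0.
  H_2: rank ker ∂_2 − rank ∂_3 = (4 − 3) − 0 = 1, and there is no ∂_3, so H_2 = Z.

(K is a triangulation of the 2-sphere S^2.)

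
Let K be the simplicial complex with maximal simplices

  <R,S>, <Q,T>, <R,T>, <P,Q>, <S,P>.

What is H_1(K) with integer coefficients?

Order the vertices as P < Q < R < S < T. Listing each simplex with vertices in this order, K has dimension 1 with simplices:

  0-simplices (5): P, Q, R, S, T
  1-simplices (5): PQ, PS, QT, RS, RT

Hence C_0 ≅ Z^5, C_1 ≅ Z^5.

∂_1: C_1 → C_0 sends each edge [p,q] (with p < q) to q − p.
The resulting 5×5 matrix has rank 4, and its Smith normal form has invariant factors (1,1,1,1).

Computing H_k = (kernel of ∂_k) / (image of ∂_{k+1}):

  H_1: rank ker ∂_1 − rank ∂_2 = (5 − 4) − 0 = 1, and there is no ∂_2, so H_1 = Z.

H_1 = Z.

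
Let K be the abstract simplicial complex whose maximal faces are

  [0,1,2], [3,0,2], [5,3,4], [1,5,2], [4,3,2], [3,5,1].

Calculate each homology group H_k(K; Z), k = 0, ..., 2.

H_0 = Z,  H_1 = Z,  H_2 = 0.

K has 6 vertices, 12 edges, 6 triangles.
rank ∂_0 = 0, rank ∂_1 = 5 ⇒ b_0 = 6 − 0 − 5 = 1; all invariant factors of ∂_1 are 1 so no torsion. So H_0 = Z.
rank ∂_1 = 5, rank ∂_2 = 6 ⇒ b_1 = 12 − 5 − 6 = 1; all invariant factors of ∂_2 are 1 so no torsion. So H_1 = Z.
rank ∂_2 = 6, rank ∂_3 = 0 ⇒ b_2 = 6 − 6 − 0 = 0. So H_2 = 0.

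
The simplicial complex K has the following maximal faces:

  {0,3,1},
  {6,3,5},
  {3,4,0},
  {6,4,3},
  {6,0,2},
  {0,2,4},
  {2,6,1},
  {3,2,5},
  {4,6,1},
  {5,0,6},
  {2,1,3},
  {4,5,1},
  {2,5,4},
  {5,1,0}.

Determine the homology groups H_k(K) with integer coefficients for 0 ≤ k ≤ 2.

K has 7 vertices, 21 edges, 14 triangles.
rank ∂_0 = 0, rank ∂_1 = 6 ⇒ b_0 = 7 − 0 − 6 = 1; all invariant factors of ∂_1 are 1 so no torsion. So H_0 ≅ Z.
rank ∂_1 = 6, rank ∂_2 = 13 ⇒ b_1 = 21 − 6 − 13 = 2; all invariant factors of ∂_2 are 1 so no torsion. So H_1 ≅ Z^2.
rank ∂_2 = 13, rank ∂_3 = 0 ⇒ b_2 = 14 − 13 − 0 = 1. So H_2 ≅ Z.

H_0 ≅ Z,  H_1 ≅ Z^2,  H_2 ≅ Z.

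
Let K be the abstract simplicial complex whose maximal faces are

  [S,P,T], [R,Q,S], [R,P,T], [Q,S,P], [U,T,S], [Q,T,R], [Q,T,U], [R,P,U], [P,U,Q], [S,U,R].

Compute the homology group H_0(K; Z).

H_0 = Z.

Order the vertices as P < Q < R < S < T < U. Listing each simplex with vertices in this order, K has dimension 2 with simplices:

  0-simplices (6): P, Q, R, S, T, U
  1-simplices (15): PQ, PR, PS, PT, PU, QR, QS, QT, QU, RS, RT, RU, ST, SU, TU
  2-simplices (10): PQS, PQU, PRT, PRU, PST, QRS, QRT, QTU, RSU, STU

Hence C_0 ≅ Z^6, C_1 ≅ Z^15, C_2 ≅ Z^10.

∂_1: C_1 → C_0 sends each edge [p,q] (with p < q) to q − p. For instance
  ∂ST = T − S.
The resulting 6×15 matrix has rank 5, and its Smith normal form has invariant factors (1,1,1,1,1).

The boundary map ∂_2: C_2 → C_1 sends each 2-simplex [p,q,r] to [q,r] − [p,r] + [p,q]. For instance
  ∂PRT = RT − PT + PR,
  ∂PST = ST − PT + PS.
The resulting 15×10 matrix has rank 10, and its Smith normal form has invariant factors (1,1,1,1,1,1,1,1,1,2).

Computing H_k = (kernel of ∂_k) / (image of ∂_{k+1}):

  H_0: rank C_0 − rank ∂_1 = 6 − 5 = 1, and the invariant factors of ∂_1 are all 1, so H_0 = Z.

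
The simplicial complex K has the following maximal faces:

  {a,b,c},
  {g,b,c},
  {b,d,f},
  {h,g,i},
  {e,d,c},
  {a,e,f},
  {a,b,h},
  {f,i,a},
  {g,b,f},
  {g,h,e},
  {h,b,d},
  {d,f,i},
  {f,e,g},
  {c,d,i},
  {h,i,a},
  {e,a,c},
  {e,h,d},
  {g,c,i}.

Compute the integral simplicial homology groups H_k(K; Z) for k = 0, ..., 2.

Fix the vertex order a < b < c < d < e < f < g < h < i and write every simplex with vertices in increasing order. Then dim K = 2 and the simplices of K are:

  0-simplices (9): a, b, c, d, e, f, g, h, i
  1-simplices (27): ab, ac, ae, af, ah, ai, bc, bd, bf, bg, bh, cd, ce, cg, ci, de, df, dh, di, ef, eg, eh, fg, fi, gh, gi, hi
  2-simplices (18): abc, abh, ace, aef, afi, ahi, bcg, bdf, bdh, bfg, cde, cdi, cgi, deh, dfi, efg, egh, ghi

Hence C_0 ≅ Z^9, C_1 ≅ Z^27, C_2 ≅ Z^18.

The boundary map ∂_1: C_1 → C_0 sends each edge [p,q] (with p < q) to q − p. For instance
  ∂bg = g − b.
This gives a 9×27 integer matrix of rank 8; reducing to Smith normal form yields diagonal entries (1,1,1,1,1,1,1,1).

The boundary map ∂_2: C_2 → C_1 acts by ∂[p,q,r] = [q,r] − [p,r] + [p,q]. For instance
  ∂ahi = hi − ai + ah,
  ∂cgi = gi − ci + cg.
The resulting 27×18 matrix has rank 17, and its Smith normal form has invariant factors (1,1,1,1,1,1,1,1,1,1,1,1,1,1,1,1,1).

Reading off H_k = ker ∂_k / im ∂_{k+1}:

  H_0: rank C_0 − rank ∂_1 = 9 − 8 = 1, and the invariant factors of ∂_1 are all 1, so H_0 = Z.
  H_1: rank ker ∂_1 − rank ∂_2 = (27 − 8) − 17 = 2, and the invariant factors of ∂_2 are all 1, so H_1 = Z^2.
  H_2: rank ker ∂_2 − rank ∂_3 = (18 − 17) − 0 = 1, and there is no ∂_3, so H_2 = Z.

As a check, the Euler characteristic is 9 − 27 + 18 = 0, which agrees with 1 − 2 + 1 = 0.
(K is a triangulation of the torus T^2.)

H_0 = Z,  H_1 = Z^2,  H_2 = Z.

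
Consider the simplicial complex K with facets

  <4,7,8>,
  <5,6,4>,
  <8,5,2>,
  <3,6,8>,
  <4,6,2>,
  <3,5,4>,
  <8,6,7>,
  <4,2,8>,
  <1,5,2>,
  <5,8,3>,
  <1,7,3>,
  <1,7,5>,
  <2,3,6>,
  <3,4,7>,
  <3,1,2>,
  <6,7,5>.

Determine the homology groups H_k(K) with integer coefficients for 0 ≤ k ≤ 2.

H_0 = Z,  H_1 = Z^2,  H_2 = Z.

K has 8 vertices, 24 edges, 16 triangles.
rank ∂_0 = 0, rank ∂_1 = 7 ⇒ b_0 = 8 − 0 − 7 = 1; all invariant factors of ∂_1 are 1 so no torsion. So H_0 ≅ Z.
rank ∂_1 = 7, rank ∂_2 = 15 ⇒ b_1 = 24 − 7 − 15 = 2; all invariant factors of ∂_2 are 1 so no torsion. So H_1 ≅ Z^2.
rank ∂_2 = 15, rank ∂_3 = 0 ⇒ b_2 = 16 − 15 − 0 = 1. So H_2 ≅ Z.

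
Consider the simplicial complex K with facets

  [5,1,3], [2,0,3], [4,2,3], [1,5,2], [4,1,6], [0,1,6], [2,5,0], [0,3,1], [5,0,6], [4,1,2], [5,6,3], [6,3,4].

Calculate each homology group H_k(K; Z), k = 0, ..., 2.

We work with the vertex ordering 0 < 1 < 2 < 3 < 4 < 5 < 6. The simplices of K, each written with vertices in increasing order, are:

  0-simplices (7): [0], [1], [2], [3], [4], [5], [6]
  1-simplices (18): [0,1], [0,2], [0,3], [0,5], [0,6], [1,2], [1,3], [1,4], [1,5], [1,6], [2,3], [2,4], [2,5], [3,4], [3,5], [3,6], [4,6], [5,6]
  2-simplices (12): [0,1,3], [0,1,6], [0,2,3], [0,2,5], [0,5,6], [1,2,4], [1,2,5], [1,3,5], [1,4,6], [2,3,4], [3,4,6], [3,5,6]

Hence C_0 ≅ Z^7, C_1 ≅ Z^18, C_2 ≅ Z^12.

Boundary ∂_1: C_1 → C_0 is given by ∂[p,q] = [q] − [p]. For instance
  ∂[4,6] = [6] − [4].
The 7×18 boundary matrix has rank 6 and Smith normal form diag(1,1,1,1,1,1).

∂_2: C_2 → C_1 acts by ∂[p,q,r] = [q,r] − [p,r] + [p,q]. For instance
  ∂[0,2,5] = [2,5] − [0,5] + [0,2],
  ∂[0,1,6] = [1,6] − [0,6] + [0,1].
This gives a 18×12 integer matrix of rank 12; reducing to Smith normal form yields diagonal entries (1,1,1,1,1,1,1,1,1,1,1,2).

Now H_k = ker ∂_k / im ∂_{k+1}, so:

  H_0: rank C_0 − rank ∂_1 = 7 − 6 = 1, and the invariant factors of ∂_1 are all 1, so H_0 = Z.
  H_1: rank ker ∂_1 − rank ∂_2 = (18 − 6) − 12 = 0, and ∂_2 has invariant factor 2 > 1, so H_1 = Z/2.
  H_2: rank ker ∂_2 − rank ∂_3 = (12 − 12) − 0 = 0, and there is no ∂_3, so H_2 = 0.

H_0 = Z,  H_1 = Z/2,  H_2 = 0.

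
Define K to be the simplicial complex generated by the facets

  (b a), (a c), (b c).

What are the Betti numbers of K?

Take the total order a < b < c on the vertex set. Then K (dimension 1) consists of the simplices:

  0-simplices (3): a, b, c
  1-simplices (3): ab, ac, bc

so the chain groups are C_0 ≅ Z^3, C_1 ≅ Z^3.

∂_1: C_1 → C_0 is given by ∂[p,q] = [q] − [p]. For instance
  ∂bc = c − b.
This gives a 3×3 integer matrix of rank 2; reducing to Smith normal form yields diagonal entries (1,1).

Now H_k = ker ∂_k / im ∂_{k+1}, so:

  H_0: rank C_0 − rank ∂_1 = 3 − 2 = 1, and the invariant factors of ∂_1 are all 1, so H_0 ≅ Z.
  H_1: rank ker ∂_1 − rank ∂_2 = (3 − 2) − 0 = 1, and there is no ∂_2, so H_1 ≅ Z.

As a check, the Euler characteristic is 3 − 3 = 0, which agrees with 1 − 1 = 0.

Hence the Betti numbers are b_0 = 1, b_1 = 1.

b_0 = 1, b_1 = 1.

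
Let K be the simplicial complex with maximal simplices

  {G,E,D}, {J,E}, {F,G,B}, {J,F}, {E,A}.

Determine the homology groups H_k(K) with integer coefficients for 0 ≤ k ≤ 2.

Fix the vertex order A < B < D < E < F < G < J and write every simplex with vertices in increasing order. Then dim K = 2 and the simplices of K are:

  0-simplices (7): A, B, D, E, F, G, J
  1-simplices (9): AE, BF, BG, DE, DG, EG, EJ, FG, FJ
  2-simplices (2): BFG, DEG

giving chain groups C_0 ≅ Z^7, C_1 ≅ Z^9, C_2 ≅ Z^2.

Boundary ∂_1: C_1 → C_0 is given by ∂[p,q] = [q] − [p]. For instance
  ∂BG = G − B.
The resulting 7×9 matrix has rank 6, and its Smith normal form has invariant factors (1,1,1,1,1,1).

The boundary map ∂_2: C_2 → C_1 acts by ∂[p,q,r] = [q,r] − [p,r] + [p,q]. For instance
  ∂BFG = FG − BG + BF,
  ∂DEG = EG − DG + DE.
As a 9×2 matrix over Z this has rank 2, with invariant factors (1,1).

Now H_k = ker ∂_k / im ∂_{k+1}, so:

  H_0: rank C_0 − rank ∂_1 = 7 − 6 = 1, and the invariant factors of ∂_1 are all 1, so H_0 = Z.
  H_1: rank ker ∂_1 − rank ∂_2 = (9 − 6) − 2 = 1, and the invariant factors of ∂_2 are all 1, so H_1 = Z.
  H_2: rank ker ∂_2 − rank ∂_3 = (2 − 2) − 0 = 0, and there is no ∂_3, so H_2 = 0.

H_0 ≅ Z,  H_1 ≅ Z,  H_2 = 0.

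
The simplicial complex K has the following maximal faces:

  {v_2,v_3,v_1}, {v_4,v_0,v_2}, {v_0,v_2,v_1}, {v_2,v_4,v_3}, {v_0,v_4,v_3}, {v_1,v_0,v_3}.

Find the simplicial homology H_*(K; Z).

Fix the vertex order v_0 < v_1 < v_2 < v_3 < v_4 and write every simplex with vertices in increasing order. Then dim K = 2 and the simplices of K are:

  0-simplices (5): [v_0], [v_1], [v_2], [v_3], [v_4]
  1-simplices (9): [v_0,v_1], [v_0,v_2], [v_0,v_3], [v_0,v_4], [v_1,v_2], [v_1,v_3], [v_2,v_3], [v_2,v_4], [v_3,v_4]
  2-simplices (6): [v_0,v_1,v_2], [v_0,v_1,v_3], [v_0,v_2,v_4], [v_0,v_3,v_4], [v_1,v_2,v_3], [v_2,v_3,v_4]

Hence C_0 ≅ Z^5, C_1 ≅ Z^9, C_2 ≅ Z^6.

∂_1: C_1 → C_0 sends each edge [p,q] (with p < q) to q − p. For instance
  ∂[v_0,v_4] = [v_4] − [v_0].
The resulting 5×9 matrix has rank 4, and its Smith normal form has invariant factors (1,1,1,1).

Boundary ∂_2: C_2 → C_1 acts by ∂[p,q,r] = [q,r] − [p,r] + [p,q]. For instance
  ∂[v_2,v_3,v_4] = [v_3,v_4] − [v_2,v_4] + [v_2,v_3],
  ∂[v_0,v_1,v_2] = [v_1,v_2] − [v_0,v_2] + [v_0,v_1].
The 9×6 boundary matrix has rank 5 and Smith normal form diag(1,1,1,1,1).

Reading off H_k = ker ∂_k / im ∂_{k+1}:

  H_0: rank C_0 − rank ∂_1 = 5 − 4 = 1, and the invariant factors of ∂_1 are all 1, so H_0 ≅ Z.
  H_1: rank ker ∂_1 − rank ∂_2 = (9 − 4) − 5 = 0, and the invariant factors of ∂_2 are all 1, so H_1 ≅ 0.
  H_2: rank ker ∂_2 − rank ∂_3 = (6 − 5) − 0 = 1, and there is no ∂_3, so H_2 ≅ Z.

H_0 ≅ Z,  H_1 = 0,  H_2 ≅ Z.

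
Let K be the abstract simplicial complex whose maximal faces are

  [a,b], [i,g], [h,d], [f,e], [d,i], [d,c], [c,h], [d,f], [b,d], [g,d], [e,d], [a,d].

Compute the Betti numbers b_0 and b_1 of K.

b_0 = 1, b_1 = 4.

K has 9 vertices, 12 edges.
rank ∂_0 = 0, rank ∂_1 = 8 ⇒ b_0 = 9 − 0 − 8 = 1; all invariant factors of ∂_1 are 1 so no torsion. So H_0 ≅ Z.
rank ∂_1 = 8, rank ∂_2 = 0 ⇒ b_1 = 12 − 8 − 0 = 4. So H_1 ≅ Z^4.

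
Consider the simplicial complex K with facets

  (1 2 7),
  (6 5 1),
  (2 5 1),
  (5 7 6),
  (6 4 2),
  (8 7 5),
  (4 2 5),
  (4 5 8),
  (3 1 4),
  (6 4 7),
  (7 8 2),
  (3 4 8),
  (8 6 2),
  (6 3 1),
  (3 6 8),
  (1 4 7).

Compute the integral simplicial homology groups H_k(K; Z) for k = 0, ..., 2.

Order the vertices as 1 < 2 < 3 < 4 < 5 < 6 < 7 < 8. Listing each simplex with vertices in this order, K has dimension 2 with simplices:

  0-simplices (8): [1], [2], [3], [4], [5], [6], [7], [8]
  1-simplices (24): (24 of them)
  2-simplices (16): [1,2,5], [1,2,7], [1,3,4], [1,3,6], [1,4,7], [1,5,6], [2,4,5], [2,4,6], [2,6,8], [2,7,8], [3,4,8], [3,6,8], [4,5,8], [4,6,7], [5,6,7], [5,7,8]

so the chain groups are C_0 ≅ Z^8, C_1 ≅ Z^24, C_2 ≅ Z^16.

Boundary ∂_1: C_1 → C_0 maps an edge to its endpoints' difference, ∂[p,q] = q − p.
As a 8×24 matrix over Z this has rank 7, with invariant factors (1,1,1,1,1,1,1).

Boundary ∂_2: C_2 → C_1 acts by ∂[p,q,r] = [q,r] − [p,r] + [p,q]. For instance
  ∂[2,7,8] = [7,8] − [2,8] + [2,7],
  ∂[2,6,8] = [6,8] − [2,8] + [2,6].
As a 24×16 matrix over Z this has rank 15, with invariant factors (1,1,1,1,1,1,1,1,1,1,1,1,1,1,1).

Computing H_k = (kernel of ∂_k) / (image of ∂_{k+1}):

  H_0: rank C_0 − rank ∂_1 = 8 − 7 = 1, and the invariant factors of ∂_1 are all 1, so H_0 = Z.
  H_1: rank ker ∂_1 − rank ∂_2 = (24 − 7) − 15 = 2, and the invariant factors of ∂_2 are all 1, so H_1 = Z^2.
  H_2: rank ker ∂_2 − rank ∂_3 = (16 − 15) − 0 = 1, and there is no ∂_3, so H_2 = Z.

H_0 ≅ Z,  H_1 ≅ Z^2,  H_2 ≅ Z.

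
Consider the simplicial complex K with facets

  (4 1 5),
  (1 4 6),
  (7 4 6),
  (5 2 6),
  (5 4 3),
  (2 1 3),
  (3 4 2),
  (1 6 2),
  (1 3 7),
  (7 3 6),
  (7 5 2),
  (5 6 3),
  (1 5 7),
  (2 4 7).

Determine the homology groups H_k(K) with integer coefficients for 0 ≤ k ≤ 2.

K has 7 vertices, 21 edges, 14 triangles.
rank ∂_0 = 0, rank ∂_1 = 6 ⇒ b_0 = 7 − 0 − 6 = 1; all invariant factors of ∂_1 are 1 so no torsion. So H_0 = Z.
rank ∂_1 = 6, rank ∂_2 = 13 ⇒ b_1 = 21 − 6 − 13 = 2; all invariant factors of ∂_2 are 1 so no torsion. So H_1 = Z^2.
rank ∂_2 = 13, rank ∂_3 = 0 ⇒ b_2 = 14 − 13 − 0 = 1. So H_2 = Z.

H_0 ≅ Z,  H_1 ≅ Z^2,  H_2 ≅ Z.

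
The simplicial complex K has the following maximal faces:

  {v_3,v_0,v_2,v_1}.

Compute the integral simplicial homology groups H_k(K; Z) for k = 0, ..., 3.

K has 4 vertices, 6 edges, 4 triangles, 1 3-simplex.
rank ∂_0 = 0, rank ∂_1 = 3 ⇒ b_0 = 4 − 0 − 3 = 1; all invariant factors of ∂_1 are 1 so no torsion. So H_0 ≅ Z.
rank ∂_1 = 3, rank ∂_2 = 3 ⇒ b_1 = 6 − 3 − 3 = 0; all invariant factors of ∂_2 are 1 so no torsion. So H_1 ≅ 0.
rank ∂_2 = 3, rank ∂_3 = 1 ⇒ b_2 = 4 − 3 − 1 = 0; all invariant factors of ∂_3 are 1 so no torsion. So H_2 ≅ 0.
rank ∂_3 = 1, rank ∂_4 = 0 ⇒ b_3 = 1 − 1 − 0 = 0. So H_3 ≅ 0.

H_0 ≅ Z,  H_1 = 0,  H_2 = 0,  H_3 = 0.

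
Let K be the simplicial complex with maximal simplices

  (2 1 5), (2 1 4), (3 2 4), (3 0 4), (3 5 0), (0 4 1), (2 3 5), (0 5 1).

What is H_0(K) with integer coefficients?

H_0 ≅ Z.

Take the total order 0 < 1 < 2 < 3 < 4 < 5 on the vertex set. Then K (dimension 2) consists of the simplices:

  0-simplices (6): [0], [1], [2], [3], [4], [5]
  1-simplices (12): [0,1], [0,3], [0,4], [0,5], [1,2], [1,4], [1,5], [2,3], [2,4], [2,5], [3,4], [3,5]
  2-simplices (8): [0,1,4], [0,1,5], [0,3,4], [0,3,5], [1,2,4], [1,2,5], [2,3,4], [2,3,5]

Hence C_0 ≅ Z^6, C_1 ≅ Z^12, C_2 ≅ Z^8.

The boundary map ∂_1: C_1 → C_0 is given by ∂[p,q] = [q] − [p].
The resulting 6×12 matrix has rank 5, and its Smith normal form has invariant factors (1,1,1,1,1).

Boundary ∂_2: C_2 → C_1 maps a triangle to the signed sum of its edges. For instance
  ∂[1,2,4] = [2,4] − [1,4] + [1,2],
  ∂[2,3,5] = [3,5] − [2,5] + [2,3].
As a 12×8 matrix over Z this has rank 7, with invariant factors (1,1,1,1,1,1,1).

From H_k ≅ ker(∂_k) / im(∂_{k+1}) we obtain:

  H_0: rank C_0 − rank ∂_1 = 6 − 5 = 1, and the invariant factors of ∂_1 are all 1, so H_0 = Z.

(K is a triangulation of the 2-sphere S^2.)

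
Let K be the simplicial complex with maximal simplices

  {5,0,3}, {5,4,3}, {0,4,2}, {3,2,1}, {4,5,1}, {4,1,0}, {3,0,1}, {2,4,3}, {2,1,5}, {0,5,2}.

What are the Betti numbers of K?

b_0 = 1, b_1 = 0, b_2 = 0.

Take the total order 0 < 1 < 2 < 3 < 4 < 5 on the vertex set. Then K (dimension 2) consists of the simplices:

  0-simplices (6): [0], [1], [2], [3], [4], [5]
  1-simplices (15): [0,1], [0,2], [0,3], [0,4], [0,5], [1,2], [1,3], [1,4], [1,5], [2,3], [2,4], [2,5], [3,4], [3,5], [4,5]
  2-simplices (10): [0,1,3], [0,1,4], [0,2,4], [0,2,5], [0,3,5], [1,2,3], [1,2,5], [1,4,5], [2,3,4], [3,4,5]

so the chain groups are C_0 ≅ Z^6, C_1 ≅ Z^15, C_2 ≅ Z^10.

Boundary ∂_1: C_1 → C_0 sends each edge [p,q] (with p < q) to q − p.
As a 6×15 matrix over Z this has rank 5, with invariant factors (1,1,1,1,1).

The boundary map ∂_2: C_2 → C_1 maps a triangle to the signed sum of its edges. For instance
  ∂[0,1,3] = [1,3] − [0,3] + [0,1],
  ∂[1,2,3] = [2,3] − [1,3] + [1,2].
As a 15×10 matrix over Z this has rank 10, with invariant factors (1,1,1,1,1,1,1,1,1,2).

From H_k ≅ ker(∂_k) / im(∂_{k+1}) we obtain:

  H_0: rank C_0 − rank ∂_1 = 6 − 5 = 1, and the invariant factors of ∂_1 are all 1, so H_0 ≅ Z.
  H_1: rank ker ∂_1 − rank ∂_2 = (15 − 5) − 10 = 0, and ∂_2 has invariant factor 2 > 1, so H_1 ≅ Z/2Z.
  H_2: rank ker ∂_2 − rank ∂_3 = (10 − 10) − 0 = 0, and there is no ∂_3, so H_2 ≅ 0.

Hence the Betti numbers are b_0 = 1, b_1 = 0, b_2 = 0.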